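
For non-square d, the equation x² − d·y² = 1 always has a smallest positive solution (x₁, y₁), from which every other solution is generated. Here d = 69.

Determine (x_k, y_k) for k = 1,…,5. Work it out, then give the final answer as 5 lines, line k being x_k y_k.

7775 936
120901249 14554800
1880014414175 226327139064
29234224019520001 3519386997890400
454592181623521601375 54726467590868580936

√69 = [8; 3,3,1,4,1,3,3,16, …], period ℓ=8 (even) → k=7
i=0: a=8 ⇒ p=8, q=1
i=1: a=3 ⇒ p=25, q=3
i=2: a=3 ⇒ p=83, q=10
i=3: a=1 ⇒ p=108, q=13
i=4: a=4 ⇒ p=515, q=62
i=5: a=1 ⇒ p=623, q=75
i=6: a=3 ⇒ p=2384, q=287
i=7: a=3 ⇒ p=7775, q=936
→ (7775, 936).  Check: 7775²=60450625, 69·936²=60450624, difference 1.
(7775+936√69)^2 = 120901249 + 14554800√69
(7775+936√69)^3 = 1880014414175 + 226327139064√69
(7775+936√69)^4 = 29234224019520001 + 3519386997890400√69
(7775+936√69)^5 = 454592181623521601375 + 54726467590868580936√69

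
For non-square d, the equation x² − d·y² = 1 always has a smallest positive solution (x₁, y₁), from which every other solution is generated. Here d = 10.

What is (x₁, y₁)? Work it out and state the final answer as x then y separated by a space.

19 6

[3; 6] for √10; ℓ=1 ⇒ convergent index 1
k=0  a_k=3  p_k/q_k = 3/1
k=1  a_k=6  p_k/q_k = 19/6
(x₁, y₁) = (19, 6);  19² − 10·6² = 1 ✓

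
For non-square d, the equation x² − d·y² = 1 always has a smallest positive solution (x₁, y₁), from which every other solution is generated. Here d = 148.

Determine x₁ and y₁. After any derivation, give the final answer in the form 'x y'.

73 6

√148 → a₀=12, period (6,24); ℓ=2 even so k=1
a_0=12:  p_0=12·1+0=12,  q_0=12·0+1=1
a_1=6:  p_1=6·12+1=73,  q_1=6·1+0=6
(x₁, y₁) = (73, 6);  73² − 148·6² = 1 ✓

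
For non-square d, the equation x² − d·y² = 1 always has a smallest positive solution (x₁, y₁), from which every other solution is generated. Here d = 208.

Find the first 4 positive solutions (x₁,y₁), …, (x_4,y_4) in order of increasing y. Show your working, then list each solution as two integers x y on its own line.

649 45
842401 58410
1093435849 75816135
1419278889601 98409284820

√208 → a₀=14, period (2,2,1,2,2,28); ℓ=6 even so k=5
i=0: a=14 ⇒ p=14, q=1
i=1: a=2 ⇒ p=29, q=2
i=2: a=2 ⇒ p=72, q=5
i=3: a=1 ⇒ p=101, q=7
i=4: a=2 ⇒ p=274, q=19
i=5: a=2 ⇒ p=649, q=45
fundamental: x₁=649, y₁=45  (since 421201 − 208·2025 = 1)
(649+45√208)^2 = 842401 + 58410√208
(649+45√208)^3 = 1093435849 + 75816135√208
(649+45√208)^4 = 1419278889601 + 98409284820√208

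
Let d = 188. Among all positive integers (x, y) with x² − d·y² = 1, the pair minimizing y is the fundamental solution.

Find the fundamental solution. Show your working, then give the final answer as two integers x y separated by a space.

4607 336

√188 = [13; 1,2,2,6,2,2,1,26, …], period ℓ=8 (even) → k=7
i=0: a=13 ⇒ p=13, q=1
i=1: a=1 ⇒ p=14, q=1
i=2: a=2 ⇒ p=41, q=3
i=3: a=2 ⇒ p=96, q=7
…
i=6: a=2 ⇒ p=3277, q=239
i=7: a=1 ⇒ p=4607, q=336
→ (4607, 336).  Check: 4607²=21224449, 188·336²=21224448, difference 1.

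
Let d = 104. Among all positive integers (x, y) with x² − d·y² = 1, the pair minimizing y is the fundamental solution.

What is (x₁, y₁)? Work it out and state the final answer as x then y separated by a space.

51 5

d=104: √d = [10; 5,20] (ℓ=2, even), read p_1/q_1
step 0: (10, 1)  from 10·(1,0) + (0,1)
step 1: (51, 5)  from 5·(10,1) + (1,0)
→ (51, 5).  Check: 51²=2601, 104·5²=2600, difference 1.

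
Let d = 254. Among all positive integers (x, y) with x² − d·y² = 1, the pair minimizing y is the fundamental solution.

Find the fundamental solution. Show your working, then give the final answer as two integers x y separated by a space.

d=254: √d = [15; 1,14,1,30] (ℓ=4, even), read p_3/q_3
k=0  a_k=15  p_k/q_k = 15/1
…
k=2  a_k=14  p_k/q_k = 239/15
k=3  a_k=1  p_k/q_k = 255/16
→ (255, 16).  Check: 255²=65025, 254·16²=65024, difference 1.

255 16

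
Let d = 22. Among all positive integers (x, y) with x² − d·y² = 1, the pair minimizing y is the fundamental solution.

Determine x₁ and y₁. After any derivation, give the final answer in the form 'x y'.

[4; 1,2,4,2,1,8] for √22; ℓ=6 ⇒ convergent index 5
k=0  a_k=4  p_k/q_k = 4/1
…
k=2  a_k=2  p_k/q_k = 14/3
…
k=4  a_k=2  p_k/q_k = 136/29
k=5  a_k=1  p_k/q_k = 197/42
(x₁, y₁) = (197, 42);  197² − 22·42² = 1 ✓

197 42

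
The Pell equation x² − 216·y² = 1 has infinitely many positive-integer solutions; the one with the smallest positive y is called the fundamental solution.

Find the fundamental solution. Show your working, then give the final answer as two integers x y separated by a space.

√216 = [14; 1,2,3,2,1,28, …], period ℓ=6 (even) → k=5
a_0=14:  p_0=14·1+0=14,  q_0=14·0+1=1
a_1=1:  p_1=1·14+1=15,  q_1=1·1+0=1
a_2=2:  p_2=2·15+14=44,  q_2=2·1+1=3
…
a_4=2:  p_4=2·147+44=338,  q_4=2·10+3=23
a_5=1:  p_5=1·338+147=485,  q_5=1·23+10=33
fundamental: x₁=485, y₁=33  (since 235225 − 216·1089 = 1)

485 33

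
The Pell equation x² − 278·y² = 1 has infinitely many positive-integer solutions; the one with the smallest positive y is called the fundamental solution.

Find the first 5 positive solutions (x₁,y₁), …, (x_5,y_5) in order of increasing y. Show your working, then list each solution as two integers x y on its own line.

2501 150
12510001 750300
62575022501 3753000450
313000250040001 18772507500600
1565627188125062501 93900078765000750

d=278: √d = [16; 1,2,16,2,1,32] (ℓ=6, even), read p_5/q_5
step 0: (16, 1)  from 16·(1,0) + (0,1)
…
step 2: (50, 3)  from 2·(17,1) + (16,1)
step 3: (817, 49)  from 16·(50,3) + (17,1)
step 4: (1684, 101)  from 2·(817,49) + (50,3)
step 5: (2501, 150)  from 1·(1684,101) + (817,49)
fundamental: x₁=2501, y₁=150  (since 6255001 − 278·22500 = 1)
k=2:  x_2 = 2501·2501+278·150·150 = 12510001,  y_2 = 2501·150+150·2501 = 750300
k=3:  x_3 = 2501·12510001+278·150·750300 = 62575022501,  y_3 = 2501·750300+150·12510001 = 3753000450
k=4:  x_4 = 2501·62575022501+278·150·3753000450 = 313000250040001,  y_4 = 2501·3753000450+150·62575022501 = 18772507500600
k=5:  x_5 = 2501·313000250040001+278·150·18772507500600 = 1565627188125062501,  y_5 = 2501·18772507500600+150·313000250040001 = 93900078765000750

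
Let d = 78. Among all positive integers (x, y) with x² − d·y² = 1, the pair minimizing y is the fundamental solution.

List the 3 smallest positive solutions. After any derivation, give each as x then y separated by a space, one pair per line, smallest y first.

53 6
5617 636
595349 67410

√78 = [8; 1,4,1,16, …], period ℓ=4 (even) → k=3
a_0=8:  p_0=8·1+0=8,  q_0=8·0+1=1
…
a_2=4:  p_2=4·9+8=44,  q_2=4·1+1=5
a_3=1:  p_3=1·44+9=53,  q_3=1·5+1=6
(x₁, y₁) = (53, 6);  53² − 78·6² = 1 ✓
(53+6√78)^2 = 5617 + 636√78
(53+6√78)^3 = 595349 + 67410√78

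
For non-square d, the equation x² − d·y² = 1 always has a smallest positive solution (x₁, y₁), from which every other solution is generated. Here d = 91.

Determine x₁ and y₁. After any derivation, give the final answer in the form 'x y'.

√91 → a₀=9, period (1,1,5,1,5,1,1,18); ℓ=8 even so k=7
k=0  a_k=9  p_k/q_k = 9/1
…
k=4  a_k=1  p_k/q_k = 124/13
k=5  a_k=5  p_k/q_k = 725/76
k=6  a_k=1  p_k/q_k = 849/89
k=7  a_k=1  p_k/q_k = 1574/165
(x₁, y₁) = (1574, 165);  1574² − 91·165² = 1 ✓

1574 165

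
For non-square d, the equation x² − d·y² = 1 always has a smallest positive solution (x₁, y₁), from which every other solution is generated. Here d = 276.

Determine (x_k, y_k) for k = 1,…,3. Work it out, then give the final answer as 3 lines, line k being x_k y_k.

d=276: √d = [16; 1,1,1,1,2,2,2,1,1,1,1,32] (ℓ=12, even), read p_11/q_11
step 0: (16, 1)  from 16·(1,0) + (0,1)
…
step 2: (33, 2)  from 1·(17,1) + (16,1)
…
step 4: (83, 5)  from 1·(50,3) + (33,2)
step 5: (216, 13)  from 2·(83,5) + (50,3)
…
step 9: (3007, 181)  from 1·(1761,106) + (1246,75)
step 10: (4768, 287)  from 1·(3007,181) + (1761,106)
step 11: (7775, 468)  from 1·(4768,287) + (3007,181)
fundamental: x₁=7775, y₁=468  (since 60450625 − 276·219024 = 1)
(x_2, y_2) = (7775·7775 + 276·468·468, 7775·468 + 468·7775) = (120901249, 7277400)
(x_3, y_3) = (7775·120901249 + 276·468·7277400, 7775·7277400 + 468·120901249) = (1880014414175, 113163569532)

7775 468
120901249 7277400
1880014414175 113163569532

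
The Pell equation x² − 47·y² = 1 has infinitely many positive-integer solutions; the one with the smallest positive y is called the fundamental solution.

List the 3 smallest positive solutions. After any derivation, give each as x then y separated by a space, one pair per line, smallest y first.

√47 → a₀=6, period (1,5,1,12); ℓ=4 even so k=3
i=0: a=6 ⇒ p=6, q=1
…
i=2: a=5 ⇒ p=41, q=6
i=3: a=1 ⇒ p=48, q=7
→ (48, 7).  Check: 48²=2304, 47·7²=2303, difference 1.
n=2: (48,7)∘(48,7) = (48·48+47·7·7, 48·7+7·48) = (4607,672)
n=3: (4607,672)∘(48,7) = (48·4607+47·7·672, 48·672+7·4607) = (442224,64505)

48 7
4607 672
442224 64505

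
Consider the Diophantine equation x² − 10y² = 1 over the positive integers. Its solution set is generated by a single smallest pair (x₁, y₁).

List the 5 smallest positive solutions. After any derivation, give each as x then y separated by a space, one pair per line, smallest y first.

19 6
721 228
27379 8658
1039681 328776
39480499 12484830

√10 = [3; 6, …], period ℓ=1 (odd) → k=1
a_0=3:  p_0=3·1+0=3,  q_0=3·0+1=1
a_1=6:  p_1=6·3+1=19,  q_1=6·1+0=6
→ (19, 6).  Check: 19²=361, 10·6²=360, difference 1.
(x_2, y_2) = (19·19 + 10·6·6, 19·6 + 6·19) = (721, 228)
(x_3, y_3) = (19·721 + 10·6·228, 19·228 + 6·721) = (27379, 8658)
(x_4, y_4) = (19·27379 + 10·6·8658, 19·8658 + 6·27379) = (1039681, 328776)
(x_5, y_5) = (19·1039681 + 10·6·328776, 19·328776 + 6·1039681) = (39480499, 12484830)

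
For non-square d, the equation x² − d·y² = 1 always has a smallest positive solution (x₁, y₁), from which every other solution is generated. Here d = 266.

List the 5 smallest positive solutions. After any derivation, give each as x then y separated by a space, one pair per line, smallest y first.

d=266: √d = [16; 3,4,3,32] (ℓ=4, even), read p_3/q_3
i=0: a=16 ⇒ p=16, q=1
i=1: a=3 ⇒ p=49, q=3
i=2: a=4 ⇒ p=212, q=13
i=3: a=3 ⇒ p=685, q=42
fundamental: x₁=685, y₁=42  (since 469225 − 266·1764 = 1)
(x_2, y_2) = (685·685 + 266·42·42, 685·42 + 42·685) = (938449, 57540)
(x_3, y_3) = (685·938449 + 266·42·57540, 685·57540 + 42·938449) = (1285674445, 78829758)
(x_4, y_4) = (685·1285674445 + 266·42·78829758, 685·78829758 + 42·1285674445) = (1761373051201, 107996710920)
(x_5, y_5) = (685·1761373051201 + 266·42·107996710920, 685·107996710920 + 42·1761373051201) = (2413079794470925, 147955415130642)

685 42
938449 57540
1285674445 78829758
1761373051201 107996710920
2413079794470925 147955415130642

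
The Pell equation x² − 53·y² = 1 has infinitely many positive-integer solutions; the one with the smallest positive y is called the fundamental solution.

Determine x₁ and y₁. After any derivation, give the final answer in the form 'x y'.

66249 9100

√53 → a₀=7, period (3,1,1,3,14); ℓ=5 odd so k=9
step 0: (7, 1)  from 7·(1,0) + (0,1)
…
step 2: (29, 4)  from 1·(22,3) + (7,1)
…
step 4: (182, 25)  from 3·(51,7) + (29,4)
step 5: (2599, 357)  from 14·(182,25) + (51,7)
step 6: (7979, 1096)  from 3·(2599,357) + (182,25)
…
step 8: (18557, 2549)  from 1·(10578,1453) + (7979,1096)
step 9: (66249, 9100)  from 3·(18557,2549) + (10578,1453)
fundamental: x₁=66249, y₁=9100  (since 4388930001 − 53·82810000 = 1)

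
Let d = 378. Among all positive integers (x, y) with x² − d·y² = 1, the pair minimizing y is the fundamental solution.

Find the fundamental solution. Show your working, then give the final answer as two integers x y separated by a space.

√378 = [19; 2,3,1,4,1,3,2,38, …], period ℓ=8 (even) → k=7
a_0=19:  p_0=19·1+0=19,  q_0=19·0+1=1
…
a_2=3:  p_2=3·39+19=136,  q_2=3·2+1=7
a_3=1:  p_3=1·136+39=175,  q_3=1·7+2=9
a_4=4:  p_4=4·175+136=836,  q_4=4·9+7=43
a_5=1:  p_5=1·836+175=1011,  q_5=1·43+9=52
a_6=3:  p_6=3·1011+836=3869,  q_6=3·52+43=199
a_7=2:  p_7=2·3869+1011=8749,  q_7=2·199+52=450
fundamental: x₁=8749, y₁=450  (since 76545001 − 378·202500 = 1)

8749 450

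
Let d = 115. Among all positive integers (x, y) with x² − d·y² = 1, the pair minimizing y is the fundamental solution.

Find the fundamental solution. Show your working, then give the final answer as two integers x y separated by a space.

[10; 1,2,1,1,1,1,1,2,1,20] for √115; ℓ=10 ⇒ convergent index 9
i=0: a=10 ⇒ p=10, q=1
i=1: a=1 ⇒ p=11, q=1
i=2: a=2 ⇒ p=32, q=3
…
i=4: a=1 ⇒ p=75, q=7
…
i=7: a=1 ⇒ p=311, q=29
i=8: a=2 ⇒ p=815, q=76
i=9: a=1 ⇒ p=1126, q=105
→ (1126, 105).  Check: 1126²=1267876, 115·105²=1267875, difference 1.

1126 105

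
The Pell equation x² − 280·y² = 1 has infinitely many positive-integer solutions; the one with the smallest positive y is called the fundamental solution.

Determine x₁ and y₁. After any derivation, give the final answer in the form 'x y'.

251 15

[16; 1,2,1,2,1,32] for √280; ℓ=6 ⇒ convergent index 5
step 0: (16, 1)  from 16·(1,0) + (0,1)
…
step 3: (67, 4)  from 1·(50,3) + (17,1)
step 4: (184, 11)  from 2·(67,4) + (50,3)
step 5: (251, 15)  from 1·(184,11) + (67,4)
fundamental: x₁=251, y₁=15  (since 63001 − 280·225 = 1)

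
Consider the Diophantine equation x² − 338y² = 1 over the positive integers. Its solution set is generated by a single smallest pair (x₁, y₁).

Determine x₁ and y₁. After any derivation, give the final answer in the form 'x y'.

d=338: √d = [18; 2,1,1,2,36] (ℓ=5, odd), read p_9/q_9
a_0=18:  p_0=18·1+0=18,  q_0=18·0+1=1
a_1=2:  p_1=2·18+1=37,  q_1=2·1+0=2
a_2=1:  p_2=1·37+18=55,  q_2=1·2+1=3
…
a_4=2:  p_4=2·92+55=239,  q_4=2·5+3=13
a_5=36:  p_5=36·239+92=8696,  q_5=36·13+5=473
a_6=2:  p_6=2·8696+239=17631,  q_6=2·473+13=959
a_7=1:  p_7=1·17631+8696=26327,  q_7=1·959+473=1432
a_8=1:  p_8=1·26327+17631=43958,  q_8=1·1432+959=2391
a_9=2:  p_9=2·43958+26327=114243,  q_9=2·2391+1432=6214
→ (114243, 6214).  Check: 114243²=13051463049, 338·6214²=13051463048, difference 1.

114243 6214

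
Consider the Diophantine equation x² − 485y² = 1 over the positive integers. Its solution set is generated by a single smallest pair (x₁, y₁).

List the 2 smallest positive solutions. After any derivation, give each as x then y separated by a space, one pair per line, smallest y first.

√485 → a₀=22, period (44); ℓ=1 odd so k=1
step 0: (22, 1)  from 22·(1,0) + (0,1)
step 1: (969, 44)  from 44·(22,1) + (1,0)
→ (969, 44).  Check: 969²=938961, 485·44²=938960, difference 1.
(969+44√485)^2 = 1877921 + 85272√485

969 44
1877921 85272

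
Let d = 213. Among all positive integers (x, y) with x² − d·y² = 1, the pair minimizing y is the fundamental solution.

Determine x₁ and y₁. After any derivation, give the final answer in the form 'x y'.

194399 13320

√213 = [14; 1,1,2,6,1,8,1,6,2,1,1,28, …], period ℓ=12 (even) → k=11
k=0  a_k=14  p_k/q_k = 14/1
…
k=3  a_k=2  p_k/q_k = 73/5
k=4  a_k=6  p_k/q_k = 467/32
…
k=10  a_k=1  p_k/q_k = 115574/7919
k=11  a_k=1  p_k/q_k = 194399/13320
→ (194399, 13320).  Check: 194399²=37790971201, 213·13320²=37790971200, difference 1.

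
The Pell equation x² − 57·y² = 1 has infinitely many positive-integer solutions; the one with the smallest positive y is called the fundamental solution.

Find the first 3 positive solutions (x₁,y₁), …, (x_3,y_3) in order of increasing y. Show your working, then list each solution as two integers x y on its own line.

[7; 1,1,4,1,1,14] for √57; ℓ=6 ⇒ convergent index 5
k=0  a_k=7  p_k/q_k = 7/1
k=1  a_k=1  p_k/q_k = 8/1
…
k=4  a_k=1  p_k/q_k = 83/11
k=5  a_k=1  p_k/q_k = 151/20
(x₁, y₁) = (151, 20);  151² − 57·20² = 1 ✓
k=2:  x_2 = 151·151+57·20·20 = 45601,  y_2 = 151·20+20·151 = 6040
k=3:  x_3 = 151·45601+57·20·6040 = 13771351,  y_3 = 151·6040+20·45601 = 1824060

151 20
45601 6040
13771351 1824060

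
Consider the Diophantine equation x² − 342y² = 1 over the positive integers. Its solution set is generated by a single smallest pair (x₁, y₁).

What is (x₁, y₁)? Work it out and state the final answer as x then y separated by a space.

37 2

√342 = [18; 2,36, …], period ℓ=2 (even) → k=1
step 0: (18, 1)  from 18·(1,0) + (0,1)
step 1: (37, 2)  from 2·(18,1) + (1,0)
fundamental: x₁=37, y₁=2  (since 1369 − 342·4 = 1)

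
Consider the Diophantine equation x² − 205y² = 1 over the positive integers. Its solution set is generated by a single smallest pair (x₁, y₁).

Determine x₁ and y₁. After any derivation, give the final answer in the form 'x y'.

d=205: √d = [14; 3,6,1,4,1,6,3,28] (ℓ=8, even), read p_7/q_7
i=0: a=14 ⇒ p=14, q=1
i=1: a=3 ⇒ p=43, q=3
…
i=3: a=1 ⇒ p=315, q=22
…
i=6: a=6 ⇒ p=12614, q=881
i=7: a=3 ⇒ p=39689, q=2772
(x₁, y₁) = (39689, 2772);  39689² − 205·2772² = 1 ✓

39689 2772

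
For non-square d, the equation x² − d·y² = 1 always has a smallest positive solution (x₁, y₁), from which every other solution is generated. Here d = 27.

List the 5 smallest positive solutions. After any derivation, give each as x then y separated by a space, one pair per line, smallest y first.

√27 → a₀=5, period (5,10); ℓ=2 even so k=1
k=0  a_k=5  p_k/q_k = 5/1
k=1  a_k=5  p_k/q_k = 26/5
fundamental: x₁=26, y₁=5  (since 676 − 27·25 = 1)
k=2:  x_2 = 26·26+27·5·5 = 1351,  y_2 = 26·5+5·26 = 260
k=3:  x_3 = 26·1351+27·5·260 = 70226,  y_3 = 26·260+5·1351 = 13515
k=4:  x_4 = 26·70226+27·5·13515 = 3650401,  y_4 = 26·13515+5·70226 = 702520
k=5:  x_5 = 26·3650401+27·5·702520 = 189750626,  y_5 = 26·702520+5·3650401 = 36517525

26 5
1351 260
70226 13515
3650401 702520
189750626 36517525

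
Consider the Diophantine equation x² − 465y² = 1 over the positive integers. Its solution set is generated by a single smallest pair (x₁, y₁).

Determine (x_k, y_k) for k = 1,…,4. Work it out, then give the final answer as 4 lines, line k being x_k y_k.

√465 → a₀=21, period (1,1,3,2,2,2,3,1,1,42); ℓ=10 even so k=9
i=0: a=21 ⇒ p=21, q=1
…
i=2: a=1 ⇒ p=43, q=2
i=3: a=3 ⇒ p=151, q=7
i=4: a=2 ⇒ p=345, q=16
i=5: a=2 ⇒ p=841, q=39
i=6: a=2 ⇒ p=2027, q=94
i=7: a=3 ⇒ p=6922, q=321
i=8: a=1 ⇒ p=8949, q=415
i=9: a=1 ⇒ p=15871, q=736
(x₁, y₁) = (15871, 736);  15871² − 465·736² = 1 ✓
(15871+736√465)^2 = 503777281 + 23362112√465
(15871+736√465)^3 = 15990898437631 + 741560158368√465
(15871+736√465)^4 = 507583097703505921 + 23538602523554944√465

15871 736
503777281 23362112
15990898437631 741560158368
507583097703505921 23538602523554944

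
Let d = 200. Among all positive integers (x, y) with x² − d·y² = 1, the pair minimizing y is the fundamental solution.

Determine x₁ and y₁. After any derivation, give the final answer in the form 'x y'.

[14; 7,28] for √200; ℓ=2 ⇒ convergent index 1
i=0: a=14 ⇒ p=14, q=1
i=1: a=7 ⇒ p=99, q=7
(x₁, y₁) = (99, 7);  99² − 200·7² = 1 ✓

99 7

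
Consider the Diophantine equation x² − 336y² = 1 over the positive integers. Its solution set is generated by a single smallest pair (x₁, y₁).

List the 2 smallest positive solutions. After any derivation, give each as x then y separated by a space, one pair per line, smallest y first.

55 3
6049 330

[18; 3,36] for √336; ℓ=2 ⇒ convergent index 1
a_0=18:  p_0=18·1+0=18,  q_0=18·0+1=1
a_1=3:  p_1=3·18+1=55,  q_1=3·1+0=3
(x₁, y₁) = (55, 3);  55² − 336·3² = 1 ✓
k=2:  x_2 = 55·55+336·3·3 = 6049,  y_2 = 55·3+3·55 = 330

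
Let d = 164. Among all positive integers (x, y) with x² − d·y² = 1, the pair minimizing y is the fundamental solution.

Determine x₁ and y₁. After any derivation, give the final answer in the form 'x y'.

[12; 1,4,6,4,1,24] for √164; ℓ=6 ⇒ convergent index 5
i=0: a=12 ⇒ p=12, q=1
i=1: a=1 ⇒ p=13, q=1
…
i=4: a=4 ⇒ p=1652, q=129
i=5: a=1 ⇒ p=2049, q=160
(x₁, y₁) = (2049, 160);  2049² − 164·160² = 1 ✓

2049 160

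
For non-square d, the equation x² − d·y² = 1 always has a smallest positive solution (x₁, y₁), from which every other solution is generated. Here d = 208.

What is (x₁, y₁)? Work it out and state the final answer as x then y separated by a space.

[14; 2,2,1,2,2,28] for √208; ℓ=6 ⇒ convergent index 5
i=0: a=14 ⇒ p=14, q=1
i=1: a=2 ⇒ p=29, q=2
…
i=3: a=1 ⇒ p=101, q=7
i=4: a=2 ⇒ p=274, q=19
i=5: a=2 ⇒ p=649, q=45
fundamental: x₁=649, y₁=45  (since 421201 − 208·2025 = 1)

649 45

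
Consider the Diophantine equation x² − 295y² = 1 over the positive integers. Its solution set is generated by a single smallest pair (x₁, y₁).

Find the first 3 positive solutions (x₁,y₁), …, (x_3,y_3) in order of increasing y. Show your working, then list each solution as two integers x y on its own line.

2024999 117900
8201241900001 477494764200
33215013292518224999 1933852840020353700

d=295: √d = [17; 5,1,2,3,2,6,2,3,2,1,5,34] (ℓ=12, even), read p_11/q_11
k=0  a_k=17  p_k/q_k = 17/1
k=1  a_k=5  p_k/q_k = 86/5
k=2  a_k=1  p_k/q_k = 103/6
k=3  a_k=2  p_k/q_k = 292/17
k=4  a_k=3  p_k/q_k = 979/57
…
k=6  a_k=6  p_k/q_k = 14479/843
k=7  a_k=2  p_k/q_k = 31208/1817
k=8  a_k=3  p_k/q_k = 108103/6294
k=9  a_k=2  p_k/q_k = 247414/14405
k=10  a_k=1  p_k/q_k = 355517/20699
k=11  a_k=5  p_k/q_k = 2024999/117900
(x₁, y₁) = (2024999, 117900);  2024999² − 295·117900² = 1 ✓
n=2: (2024999,117900)∘(2024999,117900) = (2024999·2024999+295·117900·117900, 2024999·117900+117900·2024999) = (8201241900001,477494764200)
n=3: (8201241900001,477494764200)∘(2024999,117900) = (2024999·8201241900001+295·117900·477494764200, 2024999·477494764200+117900·8201241900001) = (33215013292518224999,1933852840020353700)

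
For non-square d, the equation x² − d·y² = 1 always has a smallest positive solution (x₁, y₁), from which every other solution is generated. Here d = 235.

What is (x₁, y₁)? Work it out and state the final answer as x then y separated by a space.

√235 = [15; 3,30, …], period ℓ=2 (even) → k=1
a_0=15:  p_0=15·1+0=15,  q_0=15·0+1=1
a_1=3:  p_1=3·15+1=46,  q_1=3·1+0=3
→ (46, 3).  Check: 46²=2116, 235·3²=2115, difference 1.

46 3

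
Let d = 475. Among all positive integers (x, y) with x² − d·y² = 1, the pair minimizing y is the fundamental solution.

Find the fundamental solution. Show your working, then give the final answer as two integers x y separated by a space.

d=475: √d = [21; 1,3,1,6,2,6,1,3,1,42] (ℓ=10, even), read p_9/q_9
a_0=21:  p_0=21·1+0=21,  q_0=21·0+1=1
a_1=1:  p_1=1·21+1=22,  q_1=1·1+0=1
…
a_3=1:  p_3=1·87+22=109,  q_3=1·4+1=5
a_4=6:  p_4=6·109+87=741,  q_4=6·5+4=34
a_5=2:  p_5=2·741+109=1591,  q_5=2·34+5=73
a_6=6:  p_6=6·1591+741=10287,  q_6=6·73+34=472
a_7=1:  p_7=1·10287+1591=11878,  q_7=1·472+73=545
a_8=3:  p_8=3·11878+10287=45921,  q_8=3·545+472=2107
a_9=1:  p_9=1·45921+11878=57799,  q_9=1·2107+545=2652
(x₁, y₁) = (57799, 2652);  57799² − 475·2652² = 1 ✓

57799 2652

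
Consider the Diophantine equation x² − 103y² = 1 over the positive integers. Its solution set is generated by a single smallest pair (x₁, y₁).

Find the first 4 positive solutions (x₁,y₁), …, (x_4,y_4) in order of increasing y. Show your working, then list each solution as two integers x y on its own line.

√103 → a₀=10, period (6,1,2,1,1,9,1,1,2,1,6,20); ℓ=12 even so k=11
k=0  a_k=10  p_k/q_k = 10/1
…
k=3  a_k=2  p_k/q_k = 203/20
…
k=8  a_k=1  p_k/q_k = 9611/947
…
k=10  a_k=1  p_k/q_k = 33877/3338
k=11  a_k=6  p_k/q_k = 227528/22419
fundamental: x₁=227528, y₁=22419  (since 51768990784 − 103·502611561 = 1)
n=2: (227528,22419)∘(227528,22419) = (227528·227528+103·22419·22419, 227528·22419+22419·227528) = (103537981567,10201900464)
n=3: (103537981567,10201900464)∘(227528,22419) = (227528·103537981567+103·22419·10201900464, 227528·10201900464+22419·103537981567) = (47115579739725224,4642436017523565)
n=4: (47115579739725224,4642436017523565)∘(227528,22419) = (227528·47115579739725224+103·22419·4642436017523565, 227528·4642436017523565+22419·47115579739725224) = (21440227253936863550977,2112568364380001494176)

227528 22419
103537981567 10201900464
47115579739725224 4642436017523565
21440227253936863550977 2112568364380001494176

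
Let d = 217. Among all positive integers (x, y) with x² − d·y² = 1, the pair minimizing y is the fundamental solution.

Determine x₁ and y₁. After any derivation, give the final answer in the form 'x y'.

d=217: √d = [14; 1,2,1,2,1,…,2,1,28] (ℓ=16, even), read p_15/q_15
i=0: a=14 ⇒ p=14, q=1
…
i=2: a=2 ⇒ p=44, q=3
…
i=4: a=2 ⇒ p=162, q=11
…
i=6: a=1 ⇒ p=383, q=26
…
i=8: a=4 ⇒ p=15055, q=1022
i=9: a=9 ⇒ p=139163, q=9447
i=10: a=1 ⇒ p=154218, q=10469
i=11: a=1 ⇒ p=293381, q=19916
i=12: a=2 ⇒ p=740980, q=50301
…
i=14: a=2 ⇒ p=2809702, q=190735
i=15: a=1 ⇒ p=3844063, q=260952
fundamental: x₁=3844063, y₁=260952  (since 14776820347969 − 217·68095946304 = 1)

3844063 260952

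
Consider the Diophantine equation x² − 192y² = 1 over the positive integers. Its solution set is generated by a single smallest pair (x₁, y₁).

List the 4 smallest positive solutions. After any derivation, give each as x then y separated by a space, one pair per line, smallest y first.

97 7
18817 1358
3650401 263445
708158977 51106972

[13; 1,5,1,26] for √192; ℓ=4 ⇒ convergent index 3
k=0  a_k=13  p_k/q_k = 13/1
k=1  a_k=1  p_k/q_k = 14/1
k=2  a_k=5  p_k/q_k = 83/6
k=3  a_k=1  p_k/q_k = 97/7
(x₁, y₁) = (97, 7);  97² − 192·7² = 1 ✓
n=2: (97,7)∘(97,7) = (97·97+192·7·7, 97·7+7·97) = (18817,1358)
n=3: (18817,1358)∘(97,7) = (97·18817+192·7·1358, 97·1358+7·18817) = (3650401,263445)
n=4: (3650401,263445)∘(97,7) = (97·3650401+192·7·263445, 97·263445+7·3650401) = (708158977,51106972)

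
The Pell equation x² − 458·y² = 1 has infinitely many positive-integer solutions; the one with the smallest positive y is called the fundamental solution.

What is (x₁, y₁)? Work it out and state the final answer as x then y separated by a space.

d=458: √d = [21; 2,2,42] (ℓ=3, odd), read p_5/q_5
a_0=21:  p_0=21·1+0=21,  q_0=21·0+1=1
a_1=2:  p_1=2·21+1=43,  q_1=2·1+0=2
…
a_4=2:  p_4=2·4537+107=9181,  q_4=2·212+5=429
a_5=2:  p_5=2·9181+4537=22899,  q_5=2·429+212=1070
(x₁, y₁) = (22899, 1070);  22899² − 458·1070² = 1 ✓

22899 1070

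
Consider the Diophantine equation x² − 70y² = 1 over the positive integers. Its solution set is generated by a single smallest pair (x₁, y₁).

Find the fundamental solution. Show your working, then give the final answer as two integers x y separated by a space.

[8; 2,1,2,1,2,16] for √70; ℓ=6 ⇒ convergent index 5
i=0: a=8 ⇒ p=8, q=1
i=1: a=2 ⇒ p=17, q=2
i=2: a=1 ⇒ p=25, q=3
i=3: a=2 ⇒ p=67, q=8
i=4: a=1 ⇒ p=92, q=11
i=5: a=2 ⇒ p=251, q=30
(x₁, y₁) = (251, 30);  251² − 70·30² = 1 ✓

251 30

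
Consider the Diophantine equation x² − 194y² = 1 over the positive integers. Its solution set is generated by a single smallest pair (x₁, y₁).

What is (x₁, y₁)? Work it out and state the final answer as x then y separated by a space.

√194 = [13; 1,12,1,26, …], period ℓ=4 (even) → k=3
i=0: a=13 ⇒ p=13, q=1
…
i=2: a=12 ⇒ p=181, q=13
i=3: a=1 ⇒ p=195, q=14
→ (195, 14).  Check: 195²=38025, 194·14²=38024, difference 1.

195 14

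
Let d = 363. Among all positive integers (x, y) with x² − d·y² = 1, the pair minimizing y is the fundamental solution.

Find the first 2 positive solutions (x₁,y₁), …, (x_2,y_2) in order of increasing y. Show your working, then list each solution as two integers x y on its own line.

d=363: √d = [19; 19,38] (ℓ=2, even), read p_1/q_1
step 0: (19, 1)  from 19·(1,0) + (0,1)
step 1: (362, 19)  from 19·(19,1) + (1,0)
(x₁, y₁) = (362, 19);  362² − 363·19² = 1 ✓
(x_2, y_2) = (362·362 + 363·19·19, 362·19 + 19·362) = (262087, 13756)

362 19
262087 13756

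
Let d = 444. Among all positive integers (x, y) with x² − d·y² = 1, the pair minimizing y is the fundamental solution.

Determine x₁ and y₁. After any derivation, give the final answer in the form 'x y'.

295 14

d=444: √d = [21; 14,42] (ℓ=2, even), read p_1/q_1
k=0  a_k=21  p_k/q_k = 21/1
k=1  a_k=14  p_k/q_k = 295/14
fundamental: x₁=295, y₁=14  (since 87025 − 444·196 = 1)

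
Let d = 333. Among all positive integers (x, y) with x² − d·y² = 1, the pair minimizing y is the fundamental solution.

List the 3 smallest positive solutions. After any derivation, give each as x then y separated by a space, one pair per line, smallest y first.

73 4
10657 584
1555849 85260

[18; 4,36] for √333; ℓ=2 ⇒ convergent index 1
i=0: a=18 ⇒ p=18, q=1
i=1: a=4 ⇒ p=73, q=4
fundamental: x₁=73, y₁=4  (since 5329 − 333·16 = 1)
(73+4√333)^2 = 10657 + 584√333
(73+4√333)^3 = 1555849 + 85260√333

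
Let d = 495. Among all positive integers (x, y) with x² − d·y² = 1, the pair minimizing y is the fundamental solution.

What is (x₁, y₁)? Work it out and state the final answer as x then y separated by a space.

d=495: √d = [22; 4,44] (ℓ=2, even), read p_1/q_1
step 0: (22, 1)  from 22·(1,0) + (0,1)
step 1: (89, 4)  from 4·(22,1) + (1,0)
(x₁, y₁) = (89, 4);  89² − 495·4² = 1 ✓

89 4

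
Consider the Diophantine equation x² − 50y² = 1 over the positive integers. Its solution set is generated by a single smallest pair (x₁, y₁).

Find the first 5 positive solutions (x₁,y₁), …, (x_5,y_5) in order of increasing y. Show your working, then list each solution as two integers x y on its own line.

d=50: √d = [7; 14] (ℓ=1, odd), read p_1/q_1
a_0=7:  p_0=7·1+0=7,  q_0=7·0+1=1
a_1=14:  p_1=14·7+1=99,  q_1=14·1+0=14
(x₁, y₁) = (99, 14);  99² − 50·14² = 1 ✓
(99+14√50)^2 = 19601 + 2772√50
(99+14√50)^3 = 3880899 + 548842√50
(99+14√50)^4 = 768398401 + 108667944√50
(99+14√50)^5 = 152139002499 + 21515704070√50

99 14
19601 2772
3880899 548842
768398401 108667944
152139002499 21515704070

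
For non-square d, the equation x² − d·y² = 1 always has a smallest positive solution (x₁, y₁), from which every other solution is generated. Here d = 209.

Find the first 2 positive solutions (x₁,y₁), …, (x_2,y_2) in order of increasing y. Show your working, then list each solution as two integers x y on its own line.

√209 = [14; 2,5,3,2,3,5,2,28, …], period ℓ=8 (even) → k=7
i=0: a=14 ⇒ p=14, q=1
…
i=2: a=5 ⇒ p=159, q=11
…
i=4: a=2 ⇒ p=1171, q=81
…
i=6: a=5 ⇒ p=21266, q=1471
i=7: a=2 ⇒ p=46551, q=3220
fundamental: x₁=46551, y₁=3220  (since 2166995601 − 209·10368400 = 1)
n=2: (46551,3220)∘(46551,3220) = (46551·46551+209·3220·3220, 46551·3220+3220·46551) = (4333991201,299788440)

46551 3220
4333991201 299788440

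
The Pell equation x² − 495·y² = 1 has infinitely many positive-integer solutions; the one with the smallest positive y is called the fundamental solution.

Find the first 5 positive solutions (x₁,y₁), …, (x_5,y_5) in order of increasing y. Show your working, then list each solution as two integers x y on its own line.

89 4
15841 712
2819609 126732
501874561 22557584
89330852249 4015123220

√495 → a₀=22, period (4,44); ℓ=2 even so k=1
a_0=22:  p_0=22·1+0=22,  q_0=22·0+1=1
a_1=4:  p_1=4·22+1=89,  q_1=4·1+0=4
→ (89, 4).  Check: 89²=7921, 495·4²=7920, difference 1.
(89+4√495)^2 = 15841 + 712√495
(89+4√495)^3 = 2819609 + 126732√495
(89+4√495)^4 = 501874561 + 22557584√495
(89+4√495)^5 = 89330852249 + 4015123220√495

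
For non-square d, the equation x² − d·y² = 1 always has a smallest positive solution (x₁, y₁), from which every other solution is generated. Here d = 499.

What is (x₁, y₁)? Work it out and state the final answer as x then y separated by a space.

4490 201

[22; 2,1,21,1,2,44] for √499; ℓ=6 ⇒ convergent index 5
a_0=22:  p_0=22·1+0=22,  q_0=22·0+1=1
…
a_3=21:  p_3=21·67+45=1452,  q_3=21·3+2=65
a_4=1:  p_4=1·1452+67=1519,  q_4=1·65+3=68
a_5=2:  p_5=2·1519+1452=4490,  q_5=2·68+65=201
(x₁, y₁) = (4490, 201);  4490² − 499·201² = 1 ✓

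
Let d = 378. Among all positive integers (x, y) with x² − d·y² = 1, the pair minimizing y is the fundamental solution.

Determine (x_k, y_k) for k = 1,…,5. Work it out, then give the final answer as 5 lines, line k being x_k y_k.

8749 450
153090001 7874100
2678768828749 137781001350
46873096812360001 2410891953748200
820185445343906468749 42185787268905002250

√378 → a₀=19, period (2,3,1,4,1,3,2,38); ℓ=8 even so k=7
k=0  a_k=19  p_k/q_k = 19/1
…
k=3  a_k=1  p_k/q_k = 175/9
k=4  a_k=4  p_k/q_k = 836/43
k=5  a_k=1  p_k/q_k = 1011/52
k=6  a_k=3  p_k/q_k = 3869/199
k=7  a_k=2  p_k/q_k = 8749/450
→ (8749, 450).  Check: 8749²=76545001, 378·450²=76545000, difference 1.
(x_2, y_2) = (8749·8749 + 378·450·450, 8749·450 + 450·8749) = (153090001, 7874100)
(x_3, y_3) = (8749·153090001 + 378·450·7874100, 8749·7874100 + 450·153090001) = (2678768828749, 137781001350)
(x_4, y_4) = (8749·2678768828749 + 378·450·137781001350, 8749·137781001350 + 450·2678768828749) = (46873096812360001, 2410891953748200)
(x_5, y_5) = (8749·46873096812360001 + 378·450·2410891953748200, 8749·2410891953748200 + 450·46873096812360001) = (820185445343906468749, 42185787268905002250)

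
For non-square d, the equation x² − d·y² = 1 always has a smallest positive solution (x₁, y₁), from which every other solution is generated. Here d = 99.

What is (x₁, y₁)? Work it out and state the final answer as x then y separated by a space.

10 1

d=99: √d = [9; 1,18] (ℓ=2, even), read p_1/q_1
step 0: (9, 1)  from 9·(1,0) + (0,1)
step 1: (10, 1)  from 1·(9,1) + (1,0)
fundamental: x₁=10, y₁=1  (since 100 − 99·1 = 1)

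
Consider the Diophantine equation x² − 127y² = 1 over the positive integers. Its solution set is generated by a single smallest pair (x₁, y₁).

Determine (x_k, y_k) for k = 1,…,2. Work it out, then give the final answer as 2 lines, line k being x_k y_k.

4730624 419775
44757606858751 3971595379200

d=127: √d = [11; 3,1,2,2,7,11,7,2,2,1,3,22] (ℓ=12, even), read p_11/q_11
a_0=11:  p_0=11·1+0=11,  q_0=11·0+1=1
a_1=3:  p_1=3·11+1=34,  q_1=3·1+0=3
a_2=1:  p_2=1·34+11=45,  q_2=1·3+1=4
…
a_4=2:  p_4=2·124+45=293,  q_4=2·11+4=26
…
a_10=1:  p_10=1·906941+367620=1274561,  q_10=1·80478+32621=113099
a_11=3:  p_11=3·1274561+906941=4730624,  q_11=3·113099+80478=419775
fundamental: x₁=4730624, y₁=419775  (since 22378803429376 − 127·176211050625 = 1)
n=2: (4730624,419775)∘(4730624,419775) = (4730624·4730624+127·419775·419775, 4730624·419775+419775·4730624) = (44757606858751,3971595379200)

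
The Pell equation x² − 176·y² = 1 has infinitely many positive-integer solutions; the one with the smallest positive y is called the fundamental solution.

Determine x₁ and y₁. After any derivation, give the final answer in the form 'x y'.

199 15

[13; 3,1,3,26] for √176; ℓ=4 ⇒ convergent index 3
a_0=13:  p_0=13·1+0=13,  q_0=13·0+1=1
…
a_2=1:  p_2=1·40+13=53,  q_2=1·3+1=4
a_3=3:  p_3=3·53+40=199,  q_3=3·4+3=15
→ (199, 15).  Check: 199²=39601, 176·15²=39600, difference 1.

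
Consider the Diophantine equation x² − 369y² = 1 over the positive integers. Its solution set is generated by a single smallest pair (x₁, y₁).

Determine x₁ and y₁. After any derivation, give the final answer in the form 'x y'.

8396801 437120

√369 → a₀=19, period (4,1,3,2,7,4,7,2,3,1,4,38); ℓ=12 even so k=11
a_0=19:  p_0=19·1+0=19,  q_0=19·0+1=1
a_1=4:  p_1=4·19+1=77,  q_1=4·1+0=4
a_2=1:  p_2=1·77+19=96,  q_2=1·4+1=5
a_3=3:  p_3=3·96+77=365,  q_3=3·5+4=19
a_4=2:  p_4=2·365+96=826,  q_4=2·19+5=43
a_5=7:  p_5=7·826+365=6147,  q_5=7·43+19=320
a_6=4:  p_6=4·6147+826=25414,  q_6=4·320+43=1323
a_7=7:  p_7=7·25414+6147=184045,  q_7=7·1323+320=9581
…
a_10=1:  p_10=1·1364557+393504=1758061,  q_10=1·71036+20485=91521
a_11=4:  p_11=4·1758061+1364557=8396801,  q_11=4·91521+71036=437120
fundamental: x₁=8396801, y₁=437120  (since 70506267033601 − 369·191073894400 = 1)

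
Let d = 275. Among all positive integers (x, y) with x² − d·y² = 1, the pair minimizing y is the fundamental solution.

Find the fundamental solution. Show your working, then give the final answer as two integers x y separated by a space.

√275 → a₀=16, period (1,1,2,1,1,32); ℓ=6 even so k=5
a_0=16:  p_0=16·1+0=16,  q_0=16·0+1=1
…
a_4=1:  p_4=1·83+33=116,  q_4=1·5+2=7
a_5=1:  p_5=1·116+83=199,  q_5=1·7+5=12
→ (199, 12).  Check: 199²=39601, 275·12²=39600, difference 1.

199 12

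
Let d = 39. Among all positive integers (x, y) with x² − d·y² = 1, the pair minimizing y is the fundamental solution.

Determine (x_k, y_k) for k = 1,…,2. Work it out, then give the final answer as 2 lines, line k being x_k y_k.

[6; 4,12] for √39; ℓ=2 ⇒ convergent index 1
a_0=6:  p_0=6·1+0=6,  q_0=6·0+1=1
a_1=4:  p_1=4·6+1=25,  q_1=4·1+0=4
(x₁, y₁) = (25, 4);  25² − 39·4² = 1 ✓
(25+4√39)^2 = 1249 + 200√39

25 4
1249 200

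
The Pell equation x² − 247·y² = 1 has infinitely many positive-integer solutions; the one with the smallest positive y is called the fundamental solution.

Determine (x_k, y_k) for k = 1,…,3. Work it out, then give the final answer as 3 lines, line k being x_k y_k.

d=247: √d = [15; 1,2,1,1,9,1,9,1,1,2,1,30] (ℓ=12, even), read p_11/q_11
a_0=15:  p_0=15·1+0=15,  q_0=15·0+1=1
a_1=1:  p_1=1·15+1=16,  q_1=1·1+0=1
…
a_3=1:  p_3=1·47+16=63,  q_3=1·3+1=4
a_4=1:  p_4=1·63+47=110,  q_4=1·4+3=7
a_5=9:  p_5=9·110+63=1053,  q_5=9·7+4=67
…
a_7=9:  p_7=9·1163+1053=11520,  q_7=9·74+67=733
…
a_9=1:  p_9=1·12683+11520=24203,  q_9=1·807+733=1540
a_10=2:  p_10=2·24203+12683=61089,  q_10=2·1540+807=3887
a_11=1:  p_11=1·61089+24203=85292,  q_11=1·3887+1540=5427
→ (85292, 5427).  Check: 85292²=7274725264, 247·5427²=7274725263, difference 1.
n=2: (85292,5427)∘(85292,5427) = (85292·85292+247·5427·5427, 85292·5427+5427·85292) = (14549450527,925759368)
n=3: (14549450527,925759368)∘(85292,5427) = (85292·14549450527+247·5427·925759368, 85292·925759368+5427·14549450527) = (2481903468612476,157919736025485)

85292 5427
14549450527 925759368
2481903468612476 157919736025485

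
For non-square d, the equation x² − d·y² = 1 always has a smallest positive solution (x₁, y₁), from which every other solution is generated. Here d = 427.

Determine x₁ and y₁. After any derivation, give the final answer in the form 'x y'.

62 3

√427 = [20; 1,1,1,40, …], period ℓ=4 (even) → k=3
k=0  a_k=20  p_k/q_k = 20/1
k=1  a_k=1  p_k/q_k = 21/1
k=2  a_k=1  p_k/q_k = 41/2
k=3  a_k=1  p_k/q_k = 62/3
→ (62, 3).  Check: 62²=3844, 427·3²=3843, difference 1.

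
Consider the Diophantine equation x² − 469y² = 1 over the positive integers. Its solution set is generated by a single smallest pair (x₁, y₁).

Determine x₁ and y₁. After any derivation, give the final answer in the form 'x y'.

137215 6336

√469 → a₀=21, period (1,1,1,10,6,10,1,1,1,42); ℓ=10 even so k=9
k=0  a_k=21  p_k/q_k = 21/1
k=1  a_k=1  p_k/q_k = 22/1
k=2  a_k=1  p_k/q_k = 43/2
k=3  a_k=1  p_k/q_k = 65/3
k=4  a_k=10  p_k/q_k = 693/32
k=5  a_k=6  p_k/q_k = 4223/195
k=6  a_k=10  p_k/q_k = 42923/1982
k=7  a_k=1  p_k/q_k = 47146/2177
k=8  a_k=1  p_k/q_k = 90069/4159
k=9  a_k=1  p_k/q_k = 137215/6336
(x₁, y₁) = (137215, 6336);  137215² − 469·6336² = 1 ✓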